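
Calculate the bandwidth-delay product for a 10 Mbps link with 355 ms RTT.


BDP = bandwidth * RTT
= 10 Mbps * 355 ms
= 10 * 1e6 * 355 / 1000 bits
= 3550000 bits
= 443750 bytes
= 433.3496 KB
BDP = 3550000 bits (443750 bytes)


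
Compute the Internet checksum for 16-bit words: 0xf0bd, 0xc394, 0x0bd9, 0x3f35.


Sum all words (with carry folding):
+ 0xf0bd = 0xf0bd
+ 0xc394 = 0xb452
+ 0x0bd9 = 0xc02b
+ 0x3f35 = 0xff60
One's complement: ~0xff60
Checksum = 0x009f


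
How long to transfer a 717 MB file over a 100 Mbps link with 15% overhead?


Effective throughput = 100 * (1 - 15/100) = 85 Mbps
File size in Mb = 717 * 8 = 5736 Mb
Time = 5736 / 85
Time = 67.4824 seconds


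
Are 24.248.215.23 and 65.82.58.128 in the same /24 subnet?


Mask: 255.255.255.0
24.248.215.23 AND mask = 24.248.215.0
65.82.58.128 AND mask = 65.82.58.0
No, different subnets (24.248.215.0 vs 65.82.58.0)


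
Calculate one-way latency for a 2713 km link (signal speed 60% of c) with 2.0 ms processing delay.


Speed = 0.6 * 3e5 km/s = 180000 km/s
Propagation delay = 2713 / 180000 = 0.0151 s = 15.0722 ms
Processing delay = 2.0 ms
Total one-way latency = 17.0722 ms


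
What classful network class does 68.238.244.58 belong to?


First octet: 68
Binary: 01000100
0xxxxxxx -> Class A (1-126)
Class A, default mask 255.0.0.0 (/8)


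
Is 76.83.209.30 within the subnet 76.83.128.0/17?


Subnet network: 76.83.128.0
Test IP AND mask: 76.83.128.0
Yes, 76.83.209.30 is in 76.83.128.0/17


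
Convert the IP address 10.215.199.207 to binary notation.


10 = 00001010
215 = 11010111
199 = 11000111
207 = 11001111
Binary: 00001010.11010111.11000111.11001111


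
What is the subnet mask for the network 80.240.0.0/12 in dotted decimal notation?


/12 means 12 network bits, 20 host bits
Binary: 11111111111100000000000000000000
Mask: 255.240.0.0


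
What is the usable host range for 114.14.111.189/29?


Network: 114.14.111.184
Broadcast: 114.14.111.191
First usable = network + 1
Last usable = broadcast - 1
Range: 114.14.111.185 to 114.14.111.190


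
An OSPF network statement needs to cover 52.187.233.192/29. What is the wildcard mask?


Subnet mask: 255.255.255.248
Wildcard = 255.255.255.255 - subnet mask
255 - 255 = 0
255 - 255 = 0
255 - 255 = 0
255 - 248 = 7
Wildcard: 0.0.0.7


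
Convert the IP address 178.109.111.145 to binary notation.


178 = 10110010
109 = 01101101
111 = 01101111
145 = 10010001
Binary: 10110010.01101101.01101111.10010001


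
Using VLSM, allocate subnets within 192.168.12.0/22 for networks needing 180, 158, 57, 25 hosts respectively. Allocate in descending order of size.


180 hosts -> /24 (254 usable): 192.168.12.0/24
158 hosts -> /24 (254 usable): 192.168.13.0/24
57 hosts -> /26 (62 usable): 192.168.14.0/26
25 hosts -> /27 (30 usable): 192.168.14.64/27
Allocation: 192.168.12.0/24 (180 hosts, 254 usable); 192.168.13.0/24 (158 hosts, 254 usable); 192.168.14.0/26 (57 hosts, 62 usable); 192.168.14.64/27 (25 hosts, 30 usable)


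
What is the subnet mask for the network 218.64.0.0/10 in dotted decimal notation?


/10 means 10 network bits, 22 host bits
Binary: 11111111110000000000000000000000
Mask: 255.192.0.0


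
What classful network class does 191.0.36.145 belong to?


First octet: 191
Binary: 10111111
10xxxxxx -> Class B (128-191)
Class B, default mask 255.255.0.0 (/16)


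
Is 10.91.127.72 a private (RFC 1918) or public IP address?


RFC 1918 private ranges:
  10.0.0.0/8 (10.0.0.0 - 10.255.255.255)
  172.16.0.0/12 (172.16.0.0 - 172.31.255.255)
  192.168.0.0/16 (192.168.0.0 - 192.168.255.255)
Private (in 10.0.0.0/8)


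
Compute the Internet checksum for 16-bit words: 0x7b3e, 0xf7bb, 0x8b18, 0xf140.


Sum all words (with carry folding):
+ 0x7b3e = 0x7b3e
+ 0xf7bb = 0x72fa
+ 0x8b18 = 0xfe12
+ 0xf140 = 0xef53
One's complement: ~0xef53
Checksum = 0x10ac


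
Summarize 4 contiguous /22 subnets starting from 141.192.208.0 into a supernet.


Original prefix: /22
Number of subnets: 4 = 2^2
New prefix = 22 - 2 = 20
Supernet: 141.192.208.0/20


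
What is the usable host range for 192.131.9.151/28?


Network: 192.131.9.144
Broadcast: 192.131.9.159
First usable = network + 1
Last usable = broadcast - 1
Range: 192.131.9.145 to 192.131.9.158


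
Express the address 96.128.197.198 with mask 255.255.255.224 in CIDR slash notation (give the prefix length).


Binary: 11111111.11111111.11111111.11100000
Count leading 1s
Prefix: /27


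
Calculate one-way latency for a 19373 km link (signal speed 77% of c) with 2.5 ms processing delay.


Speed = 0.77 * 3e5 km/s = 231000 km/s
Propagation delay = 19373 / 231000 = 0.0839 s = 83.8658 ms
Processing delay = 2.5 ms
Total one-way latency = 86.3658 ms


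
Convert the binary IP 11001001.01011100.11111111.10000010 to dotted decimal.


11001001 = 201
01011100 = 92
11111111 = 255
10000010 = 130
IP: 201.92.255.130


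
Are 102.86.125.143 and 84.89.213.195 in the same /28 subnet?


Mask: 255.255.255.240
102.86.125.143 AND mask = 102.86.125.128
84.89.213.195 AND mask = 84.89.213.192
No, different subnets (102.86.125.128 vs 84.89.213.192)


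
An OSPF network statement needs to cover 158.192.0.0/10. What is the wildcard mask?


Subnet mask: 255.192.0.0
Wildcard = 255.255.255.255 - subnet mask
255 - 255 = 0
255 - 192 = 63
255 - 0 = 255
255 - 0 = 255
Wildcard: 0.63.255.255


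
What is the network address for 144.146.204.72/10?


IP:   10010000.10010010.11001100.01001000
Mask: 11111111.11000000.00000000.00000000
AND operation:
Net:  10010000.10000000.00000000.00000000
Network: 144.128.0.0/10


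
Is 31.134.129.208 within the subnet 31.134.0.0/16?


Subnet network: 31.134.0.0
Test IP AND mask: 31.134.0.0
Yes, 31.134.129.208 is in 31.134.0.0/16


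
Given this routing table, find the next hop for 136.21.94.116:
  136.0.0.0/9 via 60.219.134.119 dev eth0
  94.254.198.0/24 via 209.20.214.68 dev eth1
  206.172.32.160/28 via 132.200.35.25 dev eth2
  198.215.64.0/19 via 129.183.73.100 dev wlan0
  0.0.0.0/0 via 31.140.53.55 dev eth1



Longest prefix match for 136.21.94.116:
  /9 136.0.0.0: MATCH
  /24 94.254.198.0: no
  /28 206.172.32.160: no
  /19 198.215.64.0: no
  /0 0.0.0.0: MATCH
Selected: next-hop 60.219.134.119 via eth0 (matched /9)


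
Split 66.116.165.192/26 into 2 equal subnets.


New prefix = 26 + 1 = 27
Each subnet has 32 addresses
  66.116.165.192/27
  66.116.165.224/27
Subnets: 66.116.165.192/27, 66.116.165.224/27


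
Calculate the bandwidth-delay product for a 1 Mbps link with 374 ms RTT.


BDP = bandwidth * RTT
= 1 Mbps * 374 ms
= 1 * 1e6 * 374 / 1000 bits
= 374000 bits
= 46750 bytes
= 45.6543 KB
BDP = 374000 bits (46750 bytes)


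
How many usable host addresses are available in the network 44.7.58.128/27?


Host bits = 32 - 27 = 5
Total addresses = 2^5 = 32
Usable = total - 2 (network and broadcast)
Usable hosts: 30


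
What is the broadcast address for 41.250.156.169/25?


Network: 41.250.156.128/25
Host bits = 7
Set all host bits to 1:
Broadcast: 41.250.156.255


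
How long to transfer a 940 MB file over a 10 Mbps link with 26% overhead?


Effective throughput = 10 * (1 - 26/100) = 7.4 Mbps
File size in Mb = 940 * 8 = 7520 Mb
Time = 7520 / 7.4
Time = 1016.2162 seconds


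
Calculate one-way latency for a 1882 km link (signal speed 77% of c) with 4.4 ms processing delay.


Speed = 0.77 * 3e5 km/s = 231000 km/s
Propagation delay = 1882 / 231000 = 0.0081 s = 8.1472 ms
Processing delay = 4.4 ms
Total one-way latency = 12.5472 ms


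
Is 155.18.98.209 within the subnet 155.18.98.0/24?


Subnet network: 155.18.98.0
Test IP AND mask: 155.18.98.0
Yes, 155.18.98.209 is in 155.18.98.0/24


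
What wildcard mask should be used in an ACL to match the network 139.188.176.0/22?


Subnet mask: 255.255.252.0
Wildcard = 255.255.255.255 - subnet mask
255 - 255 = 0
255 - 255 = 0
255 - 252 = 3
255 - 0 = 255
Wildcard: 0.0.3.255


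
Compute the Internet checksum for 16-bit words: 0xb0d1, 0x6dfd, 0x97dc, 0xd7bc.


Sum all words (with carry folding):
+ 0xb0d1 = 0xb0d1
+ 0x6dfd = 0x1ecf
+ 0x97dc = 0xb6ab
+ 0xd7bc = 0x8e68
One's complement: ~0x8e68
Checksum = 0x7197


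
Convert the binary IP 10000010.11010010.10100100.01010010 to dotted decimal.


10000010 = 130
11010010 = 210
10100100 = 164
01010010 = 82
IP: 130.210.164.82


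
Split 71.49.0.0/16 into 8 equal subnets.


New prefix = 16 + 3 = 19
Each subnet has 8192 addresses
  71.49.0.0/19
  71.49.32.0/19
  71.49.64.0/19
  71.49.96.0/19
  71.49.128.0/19
  71.49.160.0/19
  71.49.192.0/19
  71.49.224.0/19
Subnets: 71.49.0.0/19, 71.49.32.0/19, 71.49.64.0/19, 71.49.96.0/19, 71.49.128.0/19, 71.49.160.0/19, 71.49.192.0/19, 71.49.224.0/19


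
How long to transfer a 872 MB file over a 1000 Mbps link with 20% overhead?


Effective throughput = 1000 * (1 - 20/100) = 800 Mbps
File size in Mb = 872 * 8 = 6976 Mb
Time = 6976 / 800
Time = 8.72 seconds


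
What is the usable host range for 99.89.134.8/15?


Network: 99.88.0.0
Broadcast: 99.89.255.255
First usable = network + 1
Last usable = broadcast - 1
Range: 99.88.0.1 to 99.89.255.254


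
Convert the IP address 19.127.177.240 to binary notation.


19 = 00010011
127 = 01111111
177 = 10110001
240 = 11110000
Binary: 00010011.01111111.10110001.11110000


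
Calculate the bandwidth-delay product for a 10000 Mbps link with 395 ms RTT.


BDP = bandwidth * RTT
= 10000 Mbps * 395 ms
= 10000 * 1e6 * 395 / 1000 bits
= 3950000000 bits
= 493750000 bytes
= 482177.7344 KB
BDP = 3950000000 bits (493750000 bytes)


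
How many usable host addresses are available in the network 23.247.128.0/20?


Host bits = 32 - 20 = 12
Total addresses = 2^12 = 4096
Usable = total - 2 (network and broadcast)
Usable hosts: 4094


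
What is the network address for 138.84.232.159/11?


IP:   10001010.01010100.11101000.10011111
Mask: 11111111.11100000.00000000.00000000
AND operation:
Net:  10001010.01000000.00000000.00000000
Network: 138.64.0.0/11


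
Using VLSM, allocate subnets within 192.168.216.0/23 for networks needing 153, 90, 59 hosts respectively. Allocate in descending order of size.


153 hosts -> /24 (254 usable): 192.168.216.0/24
90 hosts -> /25 (126 usable): 192.168.217.0/25
59 hosts -> /26 (62 usable): 192.168.217.128/26
Allocation: 192.168.216.0/24 (153 hosts, 254 usable); 192.168.217.0/25 (90 hosts, 126 usable); 192.168.217.128/26 (59 hosts, 62 usable)


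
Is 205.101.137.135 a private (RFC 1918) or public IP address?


RFC 1918 private ranges:
  10.0.0.0/8 (10.0.0.0 - 10.255.255.255)
  172.16.0.0/12 (172.16.0.0 - 172.31.255.255)
  192.168.0.0/16 (192.168.0.0 - 192.168.255.255)
Public (not in any RFC 1918 range)


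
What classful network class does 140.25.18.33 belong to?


First octet: 140
Binary: 10001100
10xxxxxx -> Class B (128-191)
Class B, default mask 255.255.0.0 (/16)


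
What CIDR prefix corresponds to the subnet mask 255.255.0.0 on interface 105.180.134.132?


Binary: 11111111.11111111.00000000.00000000
Count leading 1s
Prefix: /16


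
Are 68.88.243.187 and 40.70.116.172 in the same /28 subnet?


Mask: 255.255.255.240
68.88.243.187 AND mask = 68.88.243.176
40.70.116.172 AND mask = 40.70.116.160
No, different subnets (68.88.243.176 vs 40.70.116.160)


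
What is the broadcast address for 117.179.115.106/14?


Network: 117.176.0.0/14
Host bits = 18
Set all host bits to 1:
Broadcast: 117.179.255.255


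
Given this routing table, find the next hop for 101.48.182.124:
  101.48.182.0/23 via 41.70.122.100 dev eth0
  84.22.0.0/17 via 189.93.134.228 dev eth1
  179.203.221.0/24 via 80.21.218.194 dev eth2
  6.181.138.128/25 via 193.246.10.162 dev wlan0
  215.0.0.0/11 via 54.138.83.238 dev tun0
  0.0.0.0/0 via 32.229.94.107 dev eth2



Longest prefix match for 101.48.182.124:
  /23 101.48.182.0: MATCH
  /17 84.22.0.0: no
  /24 179.203.221.0: no
  /25 6.181.138.128: no
  /11 215.0.0.0: no
  /0 0.0.0.0: MATCH
Selected: next-hop 41.70.122.100 via eth0 (matched /23)


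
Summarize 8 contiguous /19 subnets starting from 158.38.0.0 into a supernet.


Original prefix: /19
Number of subnets: 8 = 2^3
New prefix = 19 - 3 = 16
Supernet: 158.38.0.0/16


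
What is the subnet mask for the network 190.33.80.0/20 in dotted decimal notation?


/20 means 20 network bits, 12 host bits
Binary: 11111111111111111111000000000000
Mask: 255.255.240.0


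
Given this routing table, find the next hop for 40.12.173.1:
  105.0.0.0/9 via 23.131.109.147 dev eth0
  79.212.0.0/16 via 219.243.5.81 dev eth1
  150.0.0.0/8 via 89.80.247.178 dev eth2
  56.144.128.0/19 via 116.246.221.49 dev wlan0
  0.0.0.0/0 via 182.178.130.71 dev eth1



Longest prefix match for 40.12.173.1:
  /9 105.0.0.0: no
  /16 79.212.0.0: no
  /8 150.0.0.0: no
  /19 56.144.128.0: no
  /0 0.0.0.0: MATCH
Selected: next-hop 182.178.130.71 via eth1 (matched /0)


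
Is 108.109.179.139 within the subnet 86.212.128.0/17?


Subnet network: 86.212.128.0
Test IP AND mask: 108.109.128.0
No, 108.109.179.139 is not in 86.212.128.0/17


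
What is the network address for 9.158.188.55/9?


IP:   00001001.10011110.10111100.00110111
Mask: 11111111.10000000.00000000.00000000
AND operation:
Net:  00001001.10000000.00000000.00000000
Network: 9.128.0.0/9


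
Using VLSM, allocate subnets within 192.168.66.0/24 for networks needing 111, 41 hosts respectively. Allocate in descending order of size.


111 hosts -> /25 (126 usable): 192.168.66.0/25
41 hosts -> /26 (62 usable): 192.168.66.128/26
Allocation: 192.168.66.0/25 (111 hosts, 126 usable); 192.168.66.128/26 (41 hosts, 62 usable)


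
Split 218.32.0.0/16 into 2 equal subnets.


New prefix = 16 + 1 = 17
Each subnet has 32768 addresses
  218.32.0.0/17
  218.32.128.0/17
Subnets: 218.32.0.0/17, 218.32.128.0/17


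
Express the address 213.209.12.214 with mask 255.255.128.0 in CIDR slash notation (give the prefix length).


Binary: 11111111.11111111.10000000.00000000
Count leading 1s
Prefix: /17


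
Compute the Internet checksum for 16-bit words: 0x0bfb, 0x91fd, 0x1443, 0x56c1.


Sum all words (with carry folding):
+ 0x0bfb = 0x0bfb
+ 0x91fd = 0x9df8
+ 0x1443 = 0xb23b
+ 0x56c1 = 0x08fd
One's complement: ~0x08fd
Checksum = 0xf702


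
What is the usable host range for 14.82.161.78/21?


Network: 14.82.160.0
Broadcast: 14.82.167.255
First usable = network + 1
Last usable = broadcast - 1
Range: 14.82.160.1 to 14.82.167.254


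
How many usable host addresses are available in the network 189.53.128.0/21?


Host bits = 32 - 21 = 11
Total addresses = 2^11 = 2048
Usable = total - 2 (network and broadcast)
Usable hosts: 2046


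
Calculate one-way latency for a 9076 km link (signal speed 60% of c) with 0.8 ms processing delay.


Speed = 0.6 * 3e5 km/s = 180000 km/s
Propagation delay = 9076 / 180000 = 0.0504 s = 50.4222 ms
Processing delay = 0.8 ms
Total one-way latency = 51.2222 ms


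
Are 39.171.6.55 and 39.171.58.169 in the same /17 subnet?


Mask: 255.255.128.0
39.171.6.55 AND mask = 39.171.0.0
39.171.58.169 AND mask = 39.171.0.0
Yes, same subnet (39.171.0.0)


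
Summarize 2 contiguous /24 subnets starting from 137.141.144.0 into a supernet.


Original prefix: /24
Number of subnets: 2 = 2^1
New prefix = 24 - 1 = 23
Supernet: 137.141.144.0/23


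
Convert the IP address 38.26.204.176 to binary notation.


38 = 00100110
26 = 00011010
204 = 11001100
176 = 10110000
Binary: 00100110.00011010.11001100.10110000


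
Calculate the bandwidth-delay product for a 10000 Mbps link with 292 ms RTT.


BDP = bandwidth * RTT
= 10000 Mbps * 292 ms
= 10000 * 1e6 * 292 / 1000 bits
= 2920000000 bits
= 365000000 bytes
= 356445.3125 KB
BDP = 2920000000 bits (365000000 bytes)


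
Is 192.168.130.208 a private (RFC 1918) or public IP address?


RFC 1918 private ranges:
  10.0.0.0/8 (10.0.0.0 - 10.255.255.255)
  172.16.0.0/12 (172.16.0.0 - 172.31.255.255)
  192.168.0.0/16 (192.168.0.0 - 192.168.255.255)
Private (in 192.168.0.0/16)


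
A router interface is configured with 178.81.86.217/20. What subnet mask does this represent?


/20 means 20 network bits, 12 host bits
Binary: 11111111111111111111000000000000
Mask: 255.255.240.0


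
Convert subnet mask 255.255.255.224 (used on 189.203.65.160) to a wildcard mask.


Subnet mask: 255.255.255.224
Wildcard = 255.255.255.255 - subnet mask
255 - 255 = 0
255 - 255 = 0
255 - 255 = 0
255 - 224 = 31
Wildcard: 0.0.0.31


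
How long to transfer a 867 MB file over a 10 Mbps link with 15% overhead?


Effective throughput = 10 * (1 - 15/100) = 8.5 Mbps
File size in Mb = 867 * 8 = 6936 Mb
Time = 6936 / 8.5
Time = 816 seconds


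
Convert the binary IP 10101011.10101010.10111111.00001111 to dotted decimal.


10101011 = 171
10101010 = 170
10111111 = 191
00001111 = 15
IP: 171.170.191.15


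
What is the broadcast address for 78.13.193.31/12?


Network: 78.0.0.0/12
Host bits = 20
Set all host bits to 1:
Broadcast: 78.15.255.255


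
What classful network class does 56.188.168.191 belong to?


First octet: 56
Binary: 00111000
0xxxxxxx -> Class A (1-126)
Class A, default mask 255.0.0.0 (/8)


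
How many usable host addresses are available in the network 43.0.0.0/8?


Host bits = 32 - 8 = 24
Total addresses = 2^24 = 16777216
Usable = total - 2 (network and broadcast)
Usable hosts: 16777214


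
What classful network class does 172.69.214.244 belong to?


First octet: 172
Binary: 10101100
10xxxxxx -> Class B (128-191)
Class B, default mask 255.255.0.0 (/16)


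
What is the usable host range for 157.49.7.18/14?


Network: 157.48.0.0
Broadcast: 157.51.255.255
First usable = network + 1
Last usable = broadcast - 1
Range: 157.48.0.1 to 157.51.255.254


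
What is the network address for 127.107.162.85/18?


IP:   01111111.01101011.10100010.01010101
Mask: 11111111.11111111.11000000.00000000
AND operation:
Net:  01111111.01101011.10000000.00000000
Network: 127.107.128.0/18


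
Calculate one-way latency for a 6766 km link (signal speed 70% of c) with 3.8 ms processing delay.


Speed = 0.7 * 3e5 km/s = 210000 km/s
Propagation delay = 6766 / 210000 = 0.0322 s = 32.219 ms
Processing delay = 3.8 ms
Total one-way latency = 36.019 ms


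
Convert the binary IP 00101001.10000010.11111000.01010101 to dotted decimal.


00101001 = 41
10000010 = 130
11111000 = 248
01010101 = 85
IP: 41.130.248.85


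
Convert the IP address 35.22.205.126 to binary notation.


35 = 00100011
22 = 00010110
205 = 11001101
126 = 01111110
Binary: 00100011.00010110.11001101.01111110


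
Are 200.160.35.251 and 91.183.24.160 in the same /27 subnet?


Mask: 255.255.255.224
200.160.35.251 AND mask = 200.160.35.224
91.183.24.160 AND mask = 91.183.24.160
No, different subnets (200.160.35.224 vs 91.183.24.160)


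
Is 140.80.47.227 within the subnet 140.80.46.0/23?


Subnet network: 140.80.46.0
Test IP AND mask: 140.80.46.0
Yes, 140.80.47.227 is in 140.80.46.0/23


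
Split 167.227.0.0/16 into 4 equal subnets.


New prefix = 16 + 2 = 18
Each subnet has 16384 addresses
  167.227.0.0/18
  167.227.64.0/18
  167.227.128.0/18
  167.227.192.0/18
Subnets: 167.227.0.0/18, 167.227.64.0/18, 167.227.128.0/18, 167.227.192.0/18


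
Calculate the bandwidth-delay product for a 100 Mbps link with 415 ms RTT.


BDP = bandwidth * RTT
= 100 Mbps * 415 ms
= 100 * 1e6 * 415 / 1000 bits
= 41500000 bits
= 5187500 bytes
= 5065.918 KB
BDP = 41500000 bits (5187500 bytes)


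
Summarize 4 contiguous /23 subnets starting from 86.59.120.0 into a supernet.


Original prefix: /23
Number of subnets: 4 = 2^2
New prefix = 23 - 2 = 21
Supernet: 86.59.120.0/21


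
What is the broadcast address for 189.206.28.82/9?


Network: 189.128.0.0/9
Host bits = 23
Set all host bits to 1:
Broadcast: 189.255.255.255


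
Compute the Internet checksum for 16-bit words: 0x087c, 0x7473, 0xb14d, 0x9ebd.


Sum all words (with carry folding):
+ 0x087c = 0x087c
+ 0x7473 = 0x7cef
+ 0xb14d = 0x2e3d
+ 0x9ebd = 0xccfa
One's complement: ~0xccfa
Checksum = 0x3305


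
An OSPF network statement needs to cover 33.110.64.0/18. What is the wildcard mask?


Subnet mask: 255.255.192.0
Wildcard = 255.255.255.255 - subnet mask
255 - 255 = 0
255 - 255 = 0
255 - 192 = 63
255 - 0 = 255
Wildcard: 0.0.63.255


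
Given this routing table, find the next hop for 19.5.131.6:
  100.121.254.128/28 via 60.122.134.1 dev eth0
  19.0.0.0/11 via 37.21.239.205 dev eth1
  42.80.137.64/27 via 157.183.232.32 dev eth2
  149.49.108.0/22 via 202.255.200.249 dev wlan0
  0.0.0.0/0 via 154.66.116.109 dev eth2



Longest prefix match for 19.5.131.6:
  /28 100.121.254.128: no
  /11 19.0.0.0: MATCH
  /27 42.80.137.64: no
  /22 149.49.108.0: no
  /0 0.0.0.0: MATCH
Selected: next-hop 37.21.239.205 via eth1 (matched /11)


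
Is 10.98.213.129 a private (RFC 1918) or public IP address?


RFC 1918 private ranges:
  10.0.0.0/8 (10.0.0.0 - 10.255.255.255)
  172.16.0.0/12 (172.16.0.0 - 172.31.255.255)
  192.168.0.0/16 (192.168.0.0 - 192.168.255.255)
Private (in 10.0.0.0/8)


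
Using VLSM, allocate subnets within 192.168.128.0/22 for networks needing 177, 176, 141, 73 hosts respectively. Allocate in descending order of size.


177 hosts -> /24 (254 usable): 192.168.128.0/24
176 hosts -> /24 (254 usable): 192.168.129.0/24
141 hosts -> /24 (254 usable): 192.168.130.0/24
73 hosts -> /25 (126 usable): 192.168.131.0/25
Allocation: 192.168.128.0/24 (177 hosts, 254 usable); 192.168.129.0/24 (176 hosts, 254 usable); 192.168.130.0/24 (141 hosts, 254 usable); 192.168.131.0/25 (73 hosts, 126 usable)


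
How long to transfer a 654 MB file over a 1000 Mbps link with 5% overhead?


Effective throughput = 1000 * (1 - 5/100) = 950 Mbps
File size in Mb = 654 * 8 = 5232 Mb
Time = 5232 / 950
Time = 5.5074 seconds


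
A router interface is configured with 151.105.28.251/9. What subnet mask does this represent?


/9 means 9 network bits, 23 host bits
Binary: 11111111100000000000000000000000
Mask: 255.128.0.0


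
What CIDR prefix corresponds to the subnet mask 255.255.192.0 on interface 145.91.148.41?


Binary: 11111111.11111111.11000000.00000000
Count leading 1s
Prefix: /18


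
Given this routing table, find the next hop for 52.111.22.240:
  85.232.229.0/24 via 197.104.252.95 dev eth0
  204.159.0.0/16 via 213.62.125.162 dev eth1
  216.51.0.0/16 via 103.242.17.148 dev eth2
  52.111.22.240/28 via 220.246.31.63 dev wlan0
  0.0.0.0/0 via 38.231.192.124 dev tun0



Longest prefix match for 52.111.22.240:
  /24 85.232.229.0: no
  /16 204.159.0.0: no
  /16 216.51.0.0: no
  /28 52.111.22.240: MATCH
  /0 0.0.0.0: MATCH
Selected: next-hop 220.246.31.63 via wlan0 (matched /28)


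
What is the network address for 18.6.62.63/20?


IP:   00010010.00000110.00111110.00111111
Mask: 11111111.11111111.11110000.00000000
AND operation:
Net:  00010010.00000110.00110000.00000000
Network: 18.6.48.0/20


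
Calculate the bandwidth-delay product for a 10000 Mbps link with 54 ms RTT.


BDP = bandwidth * RTT
= 10000 Mbps * 54 ms
= 10000 * 1e6 * 54 / 1000 bits
= 540000000 bits
= 67500000 bytes
= 65917.9688 KB
BDP = 540000000 bits (67500000 bytes)


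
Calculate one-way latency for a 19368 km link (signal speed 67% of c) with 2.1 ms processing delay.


Speed = 0.67 * 3e5 km/s = 201000 km/s
Propagation delay = 19368 / 201000 = 0.0964 s = 96.3582 ms
Processing delay = 2.1 ms
Total one-way latency = 98.4582 ms


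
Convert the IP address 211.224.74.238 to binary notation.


211 = 11010011
224 = 11100000
74 = 01001010
238 = 11101110
Binary: 11010011.11100000.01001010.11101110


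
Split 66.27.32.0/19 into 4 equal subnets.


New prefix = 19 + 2 = 21
Each subnet has 2048 addresses
  66.27.32.0/21
  66.27.40.0/21
  66.27.48.0/21
  66.27.56.0/21
Subnets: 66.27.32.0/21, 66.27.40.0/21, 66.27.48.0/21, 66.27.56.0/21


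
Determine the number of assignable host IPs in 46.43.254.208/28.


Host bits = 32 - 28 = 4
Total addresses = 2^4 = 16
Usable = total - 2 (network and broadcast)
Usable hosts: 14


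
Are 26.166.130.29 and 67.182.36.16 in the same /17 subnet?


Mask: 255.255.128.0
26.166.130.29 AND mask = 26.166.128.0
67.182.36.16 AND mask = 67.182.0.0
No, different subnets (26.166.128.0 vs 67.182.0.0)


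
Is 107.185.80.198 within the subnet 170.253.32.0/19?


Subnet network: 170.253.32.0
Test IP AND mask: 107.185.64.0
No, 107.185.80.198 is not in 170.253.32.0/19


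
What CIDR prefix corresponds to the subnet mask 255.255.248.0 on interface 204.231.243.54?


Binary: 11111111.11111111.11111000.00000000
Count leading 1s
Prefix: /21


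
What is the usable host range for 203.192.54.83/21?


Network: 203.192.48.0
Broadcast: 203.192.55.255
First usable = network + 1
Last usable = broadcast - 1
Range: 203.192.48.1 to 203.192.55.254


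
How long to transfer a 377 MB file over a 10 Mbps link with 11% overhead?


Effective throughput = 10 * (1 - 11/100) = 8.9 Mbps
File size in Mb = 377 * 8 = 3016 Mb
Time = 3016 / 8.9
Time = 338.8764 seconds


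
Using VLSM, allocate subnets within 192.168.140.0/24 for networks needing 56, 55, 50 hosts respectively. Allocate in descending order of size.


56 hosts -> /26 (62 usable): 192.168.140.0/26
55 hosts -> /26 (62 usable): 192.168.140.64/26
50 hosts -> /26 (62 usable): 192.168.140.128/26
Allocation: 192.168.140.0/26 (56 hosts, 62 usable); 192.168.140.64/26 (55 hosts, 62 usable); 192.168.140.128/26 (50 hosts, 62 usable)


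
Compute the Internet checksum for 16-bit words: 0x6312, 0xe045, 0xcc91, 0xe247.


Sum all words (with carry folding):
+ 0x6312 = 0x6312
+ 0xe045 = 0x4358
+ 0xcc91 = 0x0fea
+ 0xe247 = 0xf231
One's complement: ~0xf231
Checksum = 0x0dce


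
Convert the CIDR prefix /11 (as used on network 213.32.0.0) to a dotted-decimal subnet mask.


/11 means 11 network bits, 21 host bits
Binary: 11111111111000000000000000000000
Mask: 255.224.0.0


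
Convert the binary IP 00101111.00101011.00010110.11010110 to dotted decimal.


00101111 = 47
00101011 = 43
00010110 = 22
11010110 = 214
IP: 47.43.22.214


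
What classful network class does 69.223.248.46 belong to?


First octet: 69
Binary: 01000101
0xxxxxxx -> Class A (1-126)
Class A, default mask 255.0.0.0 (/8)


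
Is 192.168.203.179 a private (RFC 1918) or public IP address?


RFC 1918 private ranges:
  10.0.0.0/8 (10.0.0.0 - 10.255.255.255)
  172.16.0.0/12 (172.16.0.0 - 172.31.255.255)
  192.168.0.0/16 (192.168.0.0 - 192.168.255.255)
Private (in 192.168.0.0/16)


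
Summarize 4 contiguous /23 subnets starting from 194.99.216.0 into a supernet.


Original prefix: /23
Number of subnets: 4 = 2^2
New prefix = 23 - 2 = 21
Supernet: 194.99.216.0/21


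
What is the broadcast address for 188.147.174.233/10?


Network: 188.128.0.0/10
Host bits = 22
Set all host bits to 1:
Broadcast: 188.191.255.255


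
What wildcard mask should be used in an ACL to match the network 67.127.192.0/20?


Subnet mask: 255.255.240.0
Wildcard = 255.255.255.255 - subnet mask
255 - 255 = 0
255 - 255 = 0
255 - 240 = 15
255 - 0 = 255
Wildcard: 0.0.15.255


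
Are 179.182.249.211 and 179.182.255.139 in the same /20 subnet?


Mask: 255.255.240.0
179.182.249.211 AND mask = 179.182.240.0
179.182.255.139 AND mask = 179.182.240.0
Yes, same subnet (179.182.240.0)


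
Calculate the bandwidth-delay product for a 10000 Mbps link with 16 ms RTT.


BDP = bandwidth * RTT
= 10000 Mbps * 16 ms
= 10000 * 1e6 * 16 / 1000 bits
= 160000000 bits
= 20000000 bytes
= 19531.25 KB
BDP = 160000000 bits (20000000 bytes)


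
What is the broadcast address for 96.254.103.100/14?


Network: 96.252.0.0/14
Host bits = 18
Set all host bits to 1:
Broadcast: 96.255.255.255


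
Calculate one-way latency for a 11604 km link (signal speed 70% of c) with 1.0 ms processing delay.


Speed = 0.7 * 3e5 km/s = 210000 km/s
Propagation delay = 11604 / 210000 = 0.0553 s = 55.2571 ms
Processing delay = 1.0 ms
Total one-way latency = 56.2571 ms


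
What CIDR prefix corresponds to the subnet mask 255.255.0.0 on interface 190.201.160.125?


Binary: 11111111.11111111.00000000.00000000
Count leading 1s
Prefix: /16


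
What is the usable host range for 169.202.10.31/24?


Network: 169.202.10.0
Broadcast: 169.202.10.255
First usable = network + 1
Last usable = broadcast - 1
Range: 169.202.10.1 to 169.202.10.254


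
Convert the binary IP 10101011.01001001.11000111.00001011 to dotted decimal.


10101011 = 171
01001001 = 73
11000111 = 199
00001011 = 11
IP: 171.73.199.11


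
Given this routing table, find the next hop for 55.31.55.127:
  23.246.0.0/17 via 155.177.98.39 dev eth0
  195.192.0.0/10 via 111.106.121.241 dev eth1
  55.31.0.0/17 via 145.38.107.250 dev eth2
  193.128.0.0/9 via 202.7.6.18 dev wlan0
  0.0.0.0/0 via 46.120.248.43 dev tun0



Longest prefix match for 55.31.55.127:
  /17 23.246.0.0: no
  /10 195.192.0.0: no
  /17 55.31.0.0: MATCH
  /9 193.128.0.0: no
  /0 0.0.0.0: MATCH
Selected: next-hop 145.38.107.250 via eth2 (matched /17)


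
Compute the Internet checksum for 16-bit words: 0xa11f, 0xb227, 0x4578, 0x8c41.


Sum all words (with carry folding):
+ 0xa11f = 0xa11f
+ 0xb227 = 0x5347
+ 0x4578 = 0x98bf
+ 0x8c41 = 0x2501
One's complement: ~0x2501
Checksum = 0xdafe


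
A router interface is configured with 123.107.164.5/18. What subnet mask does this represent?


/18 means 18 network bits, 14 host bits
Binary: 11111111111111111100000000000000
Mask: 255.255.192.0


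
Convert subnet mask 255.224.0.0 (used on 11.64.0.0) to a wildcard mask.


Subnet mask: 255.224.0.0
Wildcard = 255.255.255.255 - subnet mask
255 - 255 = 0
255 - 224 = 31
255 - 0 = 255
255 - 0 = 255
Wildcard: 0.31.255.255


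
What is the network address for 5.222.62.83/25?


IP:   00000101.11011110.00111110.01010011
Mask: 11111111.11111111.11111111.10000000
AND operation:
Net:  00000101.11011110.00111110.00000000
Network: 5.222.62.0/25


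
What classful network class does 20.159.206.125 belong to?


First octet: 20
Binary: 00010100
0xxxxxxx -> Class A (1-126)
Class A, default mask 255.0.0.0 (/8)


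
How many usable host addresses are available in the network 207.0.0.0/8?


Host bits = 32 - 8 = 24
Total addresses = 2^24 = 16777216
Usable = total - 2 (network and broadcast)
Usable hosts: 16777214


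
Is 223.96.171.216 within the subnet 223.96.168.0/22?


Subnet network: 223.96.168.0
Test IP AND mask: 223.96.168.0
Yes, 223.96.171.216 is in 223.96.168.0/22


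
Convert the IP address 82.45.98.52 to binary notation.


82 = 01010010
45 = 00101101
98 = 01100010
52 = 00110100
Binary: 01010010.00101101.01100010.00110100


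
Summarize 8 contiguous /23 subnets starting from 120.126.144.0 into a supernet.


Original prefix: /23
Number of subnets: 8 = 2^3
New prefix = 23 - 3 = 20
Supernet: 120.126.144.0/20


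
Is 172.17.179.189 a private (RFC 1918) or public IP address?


RFC 1918 private ranges:
  10.0.0.0/8 (10.0.0.0 - 10.255.255.255)
  172.16.0.0/12 (172.16.0.0 - 172.31.255.255)
  192.168.0.0/16 (192.168.0.0 - 192.168.255.255)
Private (in 172.16.0.0/12)


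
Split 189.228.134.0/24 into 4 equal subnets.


New prefix = 24 + 2 = 26
Each subnet has 64 addresses
  189.228.134.0/26
  189.228.134.64/26
  189.228.134.128/26
  189.228.134.192/26
Subnets: 189.228.134.0/26, 189.228.134.64/26, 189.228.134.128/26, 189.228.134.192/26


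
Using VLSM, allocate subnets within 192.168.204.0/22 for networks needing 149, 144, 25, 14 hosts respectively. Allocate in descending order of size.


149 hosts -> /24 (254 usable): 192.168.204.0/24
144 hosts -> /24 (254 usable): 192.168.205.0/24
25 hosts -> /27 (30 usable): 192.168.206.0/27
14 hosts -> /28 (14 usable): 192.168.206.32/28
Allocation: 192.168.204.0/24 (149 hosts, 254 usable); 192.168.205.0/24 (144 hosts, 254 usable); 192.168.206.0/27 (25 hosts, 30 usable); 192.168.206.32/28 (14 hosts, 14 usable)


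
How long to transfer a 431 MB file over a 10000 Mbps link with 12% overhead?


Effective throughput = 10000 * (1 - 12/100) = 8800 Mbps
File size in Mb = 431 * 8 = 3448 Mb
Time = 3448 / 8800
Time = 0.3918 seconds


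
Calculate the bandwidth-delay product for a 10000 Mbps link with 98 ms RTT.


BDP = bandwidth * RTT
= 10000 Mbps * 98 ms
= 10000 * 1e6 * 98 / 1000 bits
= 980000000 bits
= 122500000 bytes
= 119628.9062 KB
BDP = 980000000 bits (122500000 bytes)


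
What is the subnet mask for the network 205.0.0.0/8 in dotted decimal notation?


/8 means 8 network bits, 24 host bits
Binary: 11111111000000000000000000000000
Mask: 255.0.0.0


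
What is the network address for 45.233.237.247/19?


IP:   00101101.11101001.11101101.11110111
Mask: 11111111.11111111.11100000.00000000
AND operation:
Net:  00101101.11101001.11100000.00000000
Network: 45.233.224.0/19


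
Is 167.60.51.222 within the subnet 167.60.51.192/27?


Subnet network: 167.60.51.192
Test IP AND mask: 167.60.51.192
Yes, 167.60.51.222 is in 167.60.51.192/27


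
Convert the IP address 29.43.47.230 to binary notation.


29 = 00011101
43 = 00101011
47 = 00101111
230 = 11100110
Binary: 00011101.00101011.00101111.11100110


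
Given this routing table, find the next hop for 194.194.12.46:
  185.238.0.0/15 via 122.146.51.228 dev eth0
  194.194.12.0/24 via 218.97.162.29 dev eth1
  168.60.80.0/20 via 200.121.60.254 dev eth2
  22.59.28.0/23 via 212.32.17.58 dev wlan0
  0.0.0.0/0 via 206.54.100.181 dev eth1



Longest prefix match for 194.194.12.46:
  /15 185.238.0.0: no
  /24 194.194.12.0: MATCH
  /20 168.60.80.0: no
  /23 22.59.28.0: no
  /0 0.0.0.0: MATCH
Selected: next-hop 218.97.162.29 via eth1 (matched /24)


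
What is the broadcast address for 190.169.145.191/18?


Network: 190.169.128.0/18
Host bits = 14
Set all host bits to 1:
Broadcast: 190.169.191.255


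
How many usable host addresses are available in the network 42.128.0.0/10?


Host bits = 32 - 10 = 22
Total addresses = 2^22 = 4194304
Usable = total - 2 (network and broadcast)
Usable hosts: 4194302


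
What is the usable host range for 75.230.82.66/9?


Network: 75.128.0.0
Broadcast: 75.255.255.255
First usable = network + 1
Last usable = broadcast - 1
Range: 75.128.0.1 to 75.255.255.254


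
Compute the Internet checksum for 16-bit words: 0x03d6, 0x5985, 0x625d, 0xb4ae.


Sum all words (with carry folding):
+ 0x03d6 = 0x03d6
+ 0x5985 = 0x5d5b
+ 0x625d = 0xbfb8
+ 0xb4ae = 0x7467
One's complement: ~0x7467
Checksum = 0x8b98


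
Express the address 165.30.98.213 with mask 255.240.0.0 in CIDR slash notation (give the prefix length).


Binary: 11111111.11110000.00000000.00000000
Count leading 1s
Prefix: /12


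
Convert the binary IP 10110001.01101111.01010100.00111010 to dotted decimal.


10110001 = 177
01101111 = 111
01010100 = 84
00111010 = 58
IP: 177.111.84.58


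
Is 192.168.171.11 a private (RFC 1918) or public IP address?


RFC 1918 private ranges:
  10.0.0.0/8 (10.0.0.0 - 10.255.255.255)
  172.16.0.0/12 (172.16.0.0 - 172.31.255.255)
  192.168.0.0/16 (192.168.0.0 - 192.168.255.255)
Private (in 192.168.0.0/16)


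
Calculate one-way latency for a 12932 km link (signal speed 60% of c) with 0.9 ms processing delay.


Speed = 0.6 * 3e5 km/s = 180000 km/s
Propagation delay = 12932 / 180000 = 0.0718 s = 71.8444 ms
Processing delay = 0.9 ms
Total one-way latency = 72.7444 ms


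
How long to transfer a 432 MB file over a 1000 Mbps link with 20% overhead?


Effective throughput = 1000 * (1 - 20/100) = 800 Mbps
File size in Mb = 432 * 8 = 3456 Mb
Time = 3456 / 800
Time = 4.32 seconds


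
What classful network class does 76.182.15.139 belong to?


First octet: 76
Binary: 01001100
0xxxxxxx -> Class A (1-126)
Class A, default mask 255.0.0.0 (/8)


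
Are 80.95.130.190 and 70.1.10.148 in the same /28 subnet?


Mask: 255.255.255.240
80.95.130.190 AND mask = 80.95.130.176
70.1.10.148 AND mask = 70.1.10.144
No, different subnets (80.95.130.176 vs 70.1.10.144)


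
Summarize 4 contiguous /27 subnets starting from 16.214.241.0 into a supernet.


Original prefix: /27
Number of subnets: 4 = 2^2
New prefix = 27 - 2 = 25
Supernet: 16.214.241.0/25


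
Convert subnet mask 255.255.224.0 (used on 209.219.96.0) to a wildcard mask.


Subnet mask: 255.255.224.0
Wildcard = 255.255.255.255 - subnet mask
255 - 255 = 0
255 - 255 = 0
255 - 224 = 31
255 - 0 = 255
Wildcard: 0.0.31.255


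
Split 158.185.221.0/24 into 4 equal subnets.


New prefix = 24 + 2 = 26
Each subnet has 64 addresses
  158.185.221.0/26
  158.185.221.64/26
  158.185.221.128/26
  158.185.221.192/26
Subnets: 158.185.221.0/26, 158.185.221.64/26, 158.185.221.128/26, 158.185.221.192/26


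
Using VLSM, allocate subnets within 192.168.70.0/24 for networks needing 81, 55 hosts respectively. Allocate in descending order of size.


81 hosts -> /25 (126 usable): 192.168.70.0/25
55 hosts -> /26 (62 usable): 192.168.70.128/26
Allocation: 192.168.70.0/25 (81 hosts, 126 usable); 192.168.70.128/26 (55 hosts, 62 usable)


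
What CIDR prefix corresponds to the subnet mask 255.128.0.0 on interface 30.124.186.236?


Binary: 11111111.10000000.00000000.00000000
Count leading 1s
Prefix: /9


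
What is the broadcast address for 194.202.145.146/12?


Network: 194.192.0.0/12
Host bits = 20
Set all host bits to 1:
Broadcast: 194.207.255.255


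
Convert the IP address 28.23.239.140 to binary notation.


28 = 00011100
23 = 00010111
239 = 11101111
140 = 10001100
Binary: 00011100.00010111.11101111.10001100


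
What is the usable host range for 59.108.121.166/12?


Network: 59.96.0.0
Broadcast: 59.111.255.255
First usable = network + 1
Last usable = broadcast - 1
Range: 59.96.0.1 to 59.111.255.254


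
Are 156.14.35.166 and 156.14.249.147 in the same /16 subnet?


Mask: 255.255.0.0
156.14.35.166 AND mask = 156.14.0.0
156.14.249.147 AND mask = 156.14.0.0
Yes, same subnet (156.14.0.0)


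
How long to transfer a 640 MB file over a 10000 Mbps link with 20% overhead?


Effective throughput = 10000 * (1 - 20/100) = 8000 Mbps
File size in Mb = 640 * 8 = 5120 Mb
Time = 5120 / 8000
Time = 0.64 seconds


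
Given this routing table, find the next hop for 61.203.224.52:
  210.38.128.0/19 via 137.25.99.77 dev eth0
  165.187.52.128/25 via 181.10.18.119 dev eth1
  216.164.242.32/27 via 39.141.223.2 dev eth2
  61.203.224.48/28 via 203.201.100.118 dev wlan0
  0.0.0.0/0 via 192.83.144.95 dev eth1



Longest prefix match for 61.203.224.52:
  /19 210.38.128.0: no
  /25 165.187.52.128: no
  /27 216.164.242.32: no
  /28 61.203.224.48: MATCH
  /0 0.0.0.0: MATCH
Selected: next-hop 203.201.100.118 via wlan0 (matched /28)


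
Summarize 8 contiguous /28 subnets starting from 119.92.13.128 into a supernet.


Original prefix: /28
Number of subnets: 8 = 2^3
New prefix = 28 - 3 = 25
Supernet: 119.92.13.128/25


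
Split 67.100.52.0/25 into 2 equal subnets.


New prefix = 25 + 1 = 26
Each subnet has 64 addresses
  67.100.52.0/26
  67.100.52.64/26
Subnets: 67.100.52.0/26, 67.100.52.64/26


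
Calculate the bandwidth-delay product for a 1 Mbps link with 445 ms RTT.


BDP = bandwidth * RTT
= 1 Mbps * 445 ms
= 1 * 1e6 * 445 / 1000 bits
= 445000 bits
= 55625 bytes
= 54.3213 KB
BDP = 445000 bits (55625 bytes)


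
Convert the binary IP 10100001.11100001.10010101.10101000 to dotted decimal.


10100001 = 161
11100001 = 225
10010101 = 149
10101000 = 168
IP: 161.225.149.168


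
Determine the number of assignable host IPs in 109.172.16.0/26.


Host bits = 32 - 26 = 6
Total addresses = 2^6 = 64
Usable = total - 2 (network and broadcast)
Usable hosts: 62


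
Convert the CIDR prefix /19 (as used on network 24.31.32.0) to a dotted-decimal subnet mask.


/19 means 19 network bits, 13 host bits
Binary: 11111111111111111110000000000000
Mask: 255.255.224.0
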